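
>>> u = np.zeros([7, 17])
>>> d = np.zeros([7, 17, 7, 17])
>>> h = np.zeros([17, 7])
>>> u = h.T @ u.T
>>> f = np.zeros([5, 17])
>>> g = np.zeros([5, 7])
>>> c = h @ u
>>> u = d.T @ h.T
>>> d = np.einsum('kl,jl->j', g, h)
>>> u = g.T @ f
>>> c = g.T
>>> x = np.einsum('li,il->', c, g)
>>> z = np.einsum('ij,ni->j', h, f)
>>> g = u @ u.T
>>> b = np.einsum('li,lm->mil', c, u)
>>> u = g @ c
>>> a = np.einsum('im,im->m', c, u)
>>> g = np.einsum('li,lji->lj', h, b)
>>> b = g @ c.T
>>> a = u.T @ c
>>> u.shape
(7, 5)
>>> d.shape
(17,)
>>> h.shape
(17, 7)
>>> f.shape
(5, 17)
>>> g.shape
(17, 5)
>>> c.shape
(7, 5)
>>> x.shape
()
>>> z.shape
(7,)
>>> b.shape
(17, 7)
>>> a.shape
(5, 5)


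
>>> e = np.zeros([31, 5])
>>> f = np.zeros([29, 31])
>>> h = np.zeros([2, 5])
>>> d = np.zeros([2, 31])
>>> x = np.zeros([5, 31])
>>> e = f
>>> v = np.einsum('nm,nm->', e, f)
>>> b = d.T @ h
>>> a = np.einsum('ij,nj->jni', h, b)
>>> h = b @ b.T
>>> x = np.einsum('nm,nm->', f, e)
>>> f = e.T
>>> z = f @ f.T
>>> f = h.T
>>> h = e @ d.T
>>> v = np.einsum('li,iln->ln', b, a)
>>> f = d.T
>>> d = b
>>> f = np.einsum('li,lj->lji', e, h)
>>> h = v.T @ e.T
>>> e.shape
(29, 31)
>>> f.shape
(29, 2, 31)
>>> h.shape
(2, 29)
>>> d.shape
(31, 5)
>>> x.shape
()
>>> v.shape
(31, 2)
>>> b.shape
(31, 5)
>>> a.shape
(5, 31, 2)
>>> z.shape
(31, 31)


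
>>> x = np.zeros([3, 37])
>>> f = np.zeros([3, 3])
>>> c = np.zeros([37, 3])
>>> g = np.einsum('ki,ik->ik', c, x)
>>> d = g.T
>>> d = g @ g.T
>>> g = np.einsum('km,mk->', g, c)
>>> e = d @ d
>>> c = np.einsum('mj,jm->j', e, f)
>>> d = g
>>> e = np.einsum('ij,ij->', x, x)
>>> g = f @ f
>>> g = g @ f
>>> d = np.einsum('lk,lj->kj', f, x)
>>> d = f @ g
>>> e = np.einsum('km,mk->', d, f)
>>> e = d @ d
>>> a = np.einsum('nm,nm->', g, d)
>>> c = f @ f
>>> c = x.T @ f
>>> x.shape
(3, 37)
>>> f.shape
(3, 3)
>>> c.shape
(37, 3)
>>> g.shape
(3, 3)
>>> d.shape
(3, 3)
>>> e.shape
(3, 3)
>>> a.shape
()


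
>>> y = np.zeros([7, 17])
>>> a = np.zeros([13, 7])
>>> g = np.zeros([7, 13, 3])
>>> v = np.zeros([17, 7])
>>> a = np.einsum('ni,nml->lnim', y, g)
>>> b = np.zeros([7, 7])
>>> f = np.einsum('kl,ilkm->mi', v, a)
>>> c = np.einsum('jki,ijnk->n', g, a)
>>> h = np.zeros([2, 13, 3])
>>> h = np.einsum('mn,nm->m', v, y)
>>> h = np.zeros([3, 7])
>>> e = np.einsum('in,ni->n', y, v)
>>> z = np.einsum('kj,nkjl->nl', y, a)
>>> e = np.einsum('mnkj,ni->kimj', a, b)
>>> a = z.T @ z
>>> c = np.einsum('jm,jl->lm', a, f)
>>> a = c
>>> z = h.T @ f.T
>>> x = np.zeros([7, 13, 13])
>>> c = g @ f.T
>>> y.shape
(7, 17)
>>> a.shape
(3, 13)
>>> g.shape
(7, 13, 3)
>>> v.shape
(17, 7)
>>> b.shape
(7, 7)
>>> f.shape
(13, 3)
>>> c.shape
(7, 13, 13)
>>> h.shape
(3, 7)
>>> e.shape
(17, 7, 3, 13)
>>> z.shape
(7, 13)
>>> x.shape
(7, 13, 13)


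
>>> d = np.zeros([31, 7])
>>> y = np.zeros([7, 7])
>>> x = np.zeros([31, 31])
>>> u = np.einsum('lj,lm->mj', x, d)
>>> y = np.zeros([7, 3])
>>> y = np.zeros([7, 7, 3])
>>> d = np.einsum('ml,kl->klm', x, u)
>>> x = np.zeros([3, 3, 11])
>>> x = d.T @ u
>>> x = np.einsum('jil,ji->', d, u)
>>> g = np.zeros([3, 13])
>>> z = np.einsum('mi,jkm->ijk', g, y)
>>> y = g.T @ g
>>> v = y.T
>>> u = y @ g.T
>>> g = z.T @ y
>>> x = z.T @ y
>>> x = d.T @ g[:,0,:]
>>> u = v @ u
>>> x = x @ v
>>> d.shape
(7, 31, 31)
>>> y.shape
(13, 13)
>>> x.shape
(31, 31, 13)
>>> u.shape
(13, 3)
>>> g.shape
(7, 7, 13)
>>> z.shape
(13, 7, 7)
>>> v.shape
(13, 13)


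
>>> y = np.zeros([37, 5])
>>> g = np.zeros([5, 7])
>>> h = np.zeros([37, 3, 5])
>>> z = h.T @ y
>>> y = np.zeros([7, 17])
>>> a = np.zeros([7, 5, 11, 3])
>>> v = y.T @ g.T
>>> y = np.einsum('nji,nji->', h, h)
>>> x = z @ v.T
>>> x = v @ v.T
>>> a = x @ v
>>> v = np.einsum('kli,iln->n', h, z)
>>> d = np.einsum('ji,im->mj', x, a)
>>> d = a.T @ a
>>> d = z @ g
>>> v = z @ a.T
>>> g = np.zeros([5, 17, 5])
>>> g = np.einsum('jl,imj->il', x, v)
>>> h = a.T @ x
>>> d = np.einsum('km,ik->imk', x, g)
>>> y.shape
()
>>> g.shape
(5, 17)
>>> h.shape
(5, 17)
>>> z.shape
(5, 3, 5)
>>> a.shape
(17, 5)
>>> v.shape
(5, 3, 17)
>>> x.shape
(17, 17)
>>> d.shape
(5, 17, 17)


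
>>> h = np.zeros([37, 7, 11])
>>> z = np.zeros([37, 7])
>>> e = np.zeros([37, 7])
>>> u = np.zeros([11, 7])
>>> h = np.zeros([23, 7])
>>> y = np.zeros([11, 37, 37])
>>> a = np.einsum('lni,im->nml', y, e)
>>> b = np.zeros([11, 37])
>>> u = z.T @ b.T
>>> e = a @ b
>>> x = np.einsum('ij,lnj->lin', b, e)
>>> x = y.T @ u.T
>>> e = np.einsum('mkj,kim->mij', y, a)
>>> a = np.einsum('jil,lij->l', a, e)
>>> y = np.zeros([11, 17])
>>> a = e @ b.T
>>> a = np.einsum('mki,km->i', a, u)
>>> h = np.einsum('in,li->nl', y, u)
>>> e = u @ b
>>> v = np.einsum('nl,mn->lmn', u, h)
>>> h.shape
(17, 7)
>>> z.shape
(37, 7)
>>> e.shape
(7, 37)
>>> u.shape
(7, 11)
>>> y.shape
(11, 17)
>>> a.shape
(11,)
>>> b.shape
(11, 37)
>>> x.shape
(37, 37, 7)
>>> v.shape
(11, 17, 7)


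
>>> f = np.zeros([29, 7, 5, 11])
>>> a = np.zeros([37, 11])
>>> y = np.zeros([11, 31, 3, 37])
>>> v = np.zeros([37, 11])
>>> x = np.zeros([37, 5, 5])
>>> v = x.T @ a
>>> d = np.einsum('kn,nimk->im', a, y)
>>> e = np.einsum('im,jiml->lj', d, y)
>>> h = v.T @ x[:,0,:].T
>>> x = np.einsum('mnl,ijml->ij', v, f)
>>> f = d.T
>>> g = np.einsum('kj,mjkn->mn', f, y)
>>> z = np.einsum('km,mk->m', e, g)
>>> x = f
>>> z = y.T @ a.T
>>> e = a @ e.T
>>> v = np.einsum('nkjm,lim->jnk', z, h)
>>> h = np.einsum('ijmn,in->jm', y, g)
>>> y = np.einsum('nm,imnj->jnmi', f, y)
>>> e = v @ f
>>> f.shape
(3, 31)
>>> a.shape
(37, 11)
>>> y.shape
(37, 3, 31, 11)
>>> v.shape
(31, 37, 3)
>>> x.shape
(3, 31)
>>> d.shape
(31, 3)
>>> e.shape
(31, 37, 31)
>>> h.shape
(31, 3)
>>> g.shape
(11, 37)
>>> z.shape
(37, 3, 31, 37)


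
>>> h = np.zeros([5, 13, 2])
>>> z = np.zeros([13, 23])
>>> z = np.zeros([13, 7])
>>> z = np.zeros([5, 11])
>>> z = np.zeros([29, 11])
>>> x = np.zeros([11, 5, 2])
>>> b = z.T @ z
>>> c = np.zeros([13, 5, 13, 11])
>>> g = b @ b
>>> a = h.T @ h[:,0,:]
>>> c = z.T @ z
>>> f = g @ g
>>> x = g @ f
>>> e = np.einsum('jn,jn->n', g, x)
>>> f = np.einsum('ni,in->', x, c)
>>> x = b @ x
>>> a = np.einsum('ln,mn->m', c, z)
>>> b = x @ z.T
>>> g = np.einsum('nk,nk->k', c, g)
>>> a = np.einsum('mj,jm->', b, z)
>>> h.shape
(5, 13, 2)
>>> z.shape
(29, 11)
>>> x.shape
(11, 11)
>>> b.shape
(11, 29)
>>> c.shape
(11, 11)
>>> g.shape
(11,)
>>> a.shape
()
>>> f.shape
()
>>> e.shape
(11,)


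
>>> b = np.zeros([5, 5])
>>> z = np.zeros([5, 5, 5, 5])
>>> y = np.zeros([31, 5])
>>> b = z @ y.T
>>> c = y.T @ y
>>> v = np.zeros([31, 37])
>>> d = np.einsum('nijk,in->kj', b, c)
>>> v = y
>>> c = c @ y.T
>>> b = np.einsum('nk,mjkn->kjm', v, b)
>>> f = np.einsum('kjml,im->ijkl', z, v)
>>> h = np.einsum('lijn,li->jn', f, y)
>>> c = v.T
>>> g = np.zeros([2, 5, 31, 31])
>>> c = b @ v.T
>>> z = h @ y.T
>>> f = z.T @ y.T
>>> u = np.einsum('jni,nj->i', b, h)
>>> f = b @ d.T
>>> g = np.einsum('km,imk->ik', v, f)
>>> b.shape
(5, 5, 5)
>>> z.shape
(5, 31)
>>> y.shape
(31, 5)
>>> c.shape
(5, 5, 31)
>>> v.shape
(31, 5)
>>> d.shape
(31, 5)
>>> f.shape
(5, 5, 31)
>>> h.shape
(5, 5)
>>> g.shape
(5, 31)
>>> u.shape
(5,)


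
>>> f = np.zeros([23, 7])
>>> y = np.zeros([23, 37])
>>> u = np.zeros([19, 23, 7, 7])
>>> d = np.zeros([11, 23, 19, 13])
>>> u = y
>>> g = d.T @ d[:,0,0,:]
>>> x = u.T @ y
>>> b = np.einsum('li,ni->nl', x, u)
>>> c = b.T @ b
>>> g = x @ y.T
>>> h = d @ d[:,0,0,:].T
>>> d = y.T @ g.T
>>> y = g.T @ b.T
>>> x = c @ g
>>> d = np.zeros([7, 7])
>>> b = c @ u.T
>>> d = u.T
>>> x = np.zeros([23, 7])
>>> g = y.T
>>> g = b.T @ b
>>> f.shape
(23, 7)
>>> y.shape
(23, 23)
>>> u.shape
(23, 37)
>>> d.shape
(37, 23)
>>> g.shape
(23, 23)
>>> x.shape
(23, 7)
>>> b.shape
(37, 23)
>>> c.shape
(37, 37)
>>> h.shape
(11, 23, 19, 11)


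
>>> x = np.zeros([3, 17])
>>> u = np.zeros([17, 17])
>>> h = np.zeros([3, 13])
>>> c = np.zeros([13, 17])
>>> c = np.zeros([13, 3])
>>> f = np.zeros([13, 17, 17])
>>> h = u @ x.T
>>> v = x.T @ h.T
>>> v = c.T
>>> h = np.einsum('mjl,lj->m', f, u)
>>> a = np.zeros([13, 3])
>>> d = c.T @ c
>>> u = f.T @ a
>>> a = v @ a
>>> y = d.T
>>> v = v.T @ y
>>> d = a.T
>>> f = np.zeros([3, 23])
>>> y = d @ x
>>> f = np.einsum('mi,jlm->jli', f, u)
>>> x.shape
(3, 17)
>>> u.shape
(17, 17, 3)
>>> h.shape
(13,)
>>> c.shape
(13, 3)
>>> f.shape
(17, 17, 23)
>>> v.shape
(13, 3)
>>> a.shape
(3, 3)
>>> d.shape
(3, 3)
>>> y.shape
(3, 17)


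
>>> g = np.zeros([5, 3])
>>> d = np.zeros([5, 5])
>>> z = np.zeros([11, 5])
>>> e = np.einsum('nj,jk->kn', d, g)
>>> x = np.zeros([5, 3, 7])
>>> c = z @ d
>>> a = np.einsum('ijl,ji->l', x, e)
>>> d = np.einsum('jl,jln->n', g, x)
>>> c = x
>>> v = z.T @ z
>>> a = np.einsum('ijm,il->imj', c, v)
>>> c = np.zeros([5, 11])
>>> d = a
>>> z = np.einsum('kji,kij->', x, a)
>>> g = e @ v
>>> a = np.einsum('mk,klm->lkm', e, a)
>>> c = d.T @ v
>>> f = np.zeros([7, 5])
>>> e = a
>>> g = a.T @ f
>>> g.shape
(3, 5, 5)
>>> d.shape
(5, 7, 3)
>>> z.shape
()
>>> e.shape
(7, 5, 3)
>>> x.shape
(5, 3, 7)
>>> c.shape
(3, 7, 5)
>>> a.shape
(7, 5, 3)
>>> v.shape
(5, 5)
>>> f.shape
(7, 5)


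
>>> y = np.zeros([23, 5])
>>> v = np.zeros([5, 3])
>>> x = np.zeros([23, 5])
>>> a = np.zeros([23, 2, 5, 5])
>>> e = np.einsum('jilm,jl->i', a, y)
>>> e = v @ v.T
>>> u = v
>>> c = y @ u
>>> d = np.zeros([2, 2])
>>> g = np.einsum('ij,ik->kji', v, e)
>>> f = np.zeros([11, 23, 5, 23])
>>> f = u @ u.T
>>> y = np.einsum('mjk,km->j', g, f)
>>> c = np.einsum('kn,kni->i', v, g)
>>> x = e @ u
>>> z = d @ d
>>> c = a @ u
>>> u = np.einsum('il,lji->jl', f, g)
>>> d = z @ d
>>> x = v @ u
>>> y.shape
(3,)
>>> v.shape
(5, 3)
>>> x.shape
(5, 5)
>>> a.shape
(23, 2, 5, 5)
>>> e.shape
(5, 5)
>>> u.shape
(3, 5)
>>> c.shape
(23, 2, 5, 3)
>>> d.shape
(2, 2)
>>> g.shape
(5, 3, 5)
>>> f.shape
(5, 5)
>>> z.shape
(2, 2)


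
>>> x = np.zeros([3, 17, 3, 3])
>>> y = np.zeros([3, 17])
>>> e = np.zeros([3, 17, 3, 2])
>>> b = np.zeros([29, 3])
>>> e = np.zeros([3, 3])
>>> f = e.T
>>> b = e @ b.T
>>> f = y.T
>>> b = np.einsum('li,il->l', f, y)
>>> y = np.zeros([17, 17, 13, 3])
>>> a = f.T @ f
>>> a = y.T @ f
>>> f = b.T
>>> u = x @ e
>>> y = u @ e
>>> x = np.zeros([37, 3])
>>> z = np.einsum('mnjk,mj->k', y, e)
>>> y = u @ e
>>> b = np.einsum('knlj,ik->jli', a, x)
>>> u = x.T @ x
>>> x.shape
(37, 3)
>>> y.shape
(3, 17, 3, 3)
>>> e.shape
(3, 3)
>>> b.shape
(3, 17, 37)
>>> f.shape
(17,)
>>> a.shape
(3, 13, 17, 3)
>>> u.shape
(3, 3)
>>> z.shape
(3,)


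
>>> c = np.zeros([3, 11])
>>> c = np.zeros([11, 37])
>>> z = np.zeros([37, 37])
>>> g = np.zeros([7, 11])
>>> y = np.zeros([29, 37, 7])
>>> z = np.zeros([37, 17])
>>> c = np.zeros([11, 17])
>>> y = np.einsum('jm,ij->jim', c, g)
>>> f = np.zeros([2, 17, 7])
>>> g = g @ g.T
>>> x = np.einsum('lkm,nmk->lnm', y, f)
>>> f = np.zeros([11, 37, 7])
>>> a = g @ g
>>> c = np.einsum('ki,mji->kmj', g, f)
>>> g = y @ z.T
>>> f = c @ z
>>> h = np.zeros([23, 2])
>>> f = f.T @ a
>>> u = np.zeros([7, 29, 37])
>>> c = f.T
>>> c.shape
(7, 11, 17)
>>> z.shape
(37, 17)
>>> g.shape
(11, 7, 37)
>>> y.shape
(11, 7, 17)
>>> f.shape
(17, 11, 7)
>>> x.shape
(11, 2, 17)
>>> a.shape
(7, 7)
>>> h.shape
(23, 2)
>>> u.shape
(7, 29, 37)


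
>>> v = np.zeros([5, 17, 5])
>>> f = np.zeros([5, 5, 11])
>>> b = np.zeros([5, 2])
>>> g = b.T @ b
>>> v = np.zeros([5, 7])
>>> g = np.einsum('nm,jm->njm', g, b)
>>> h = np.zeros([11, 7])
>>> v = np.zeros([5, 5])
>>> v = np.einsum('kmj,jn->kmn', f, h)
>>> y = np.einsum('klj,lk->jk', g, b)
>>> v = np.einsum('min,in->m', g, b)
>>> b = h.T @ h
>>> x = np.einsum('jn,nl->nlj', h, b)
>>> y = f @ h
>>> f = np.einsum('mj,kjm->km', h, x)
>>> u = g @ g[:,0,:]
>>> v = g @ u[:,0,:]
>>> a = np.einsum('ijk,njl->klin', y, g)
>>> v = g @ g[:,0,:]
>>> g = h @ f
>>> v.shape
(2, 5, 2)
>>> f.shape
(7, 11)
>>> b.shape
(7, 7)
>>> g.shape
(11, 11)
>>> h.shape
(11, 7)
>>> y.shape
(5, 5, 7)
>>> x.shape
(7, 7, 11)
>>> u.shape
(2, 5, 2)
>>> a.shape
(7, 2, 5, 2)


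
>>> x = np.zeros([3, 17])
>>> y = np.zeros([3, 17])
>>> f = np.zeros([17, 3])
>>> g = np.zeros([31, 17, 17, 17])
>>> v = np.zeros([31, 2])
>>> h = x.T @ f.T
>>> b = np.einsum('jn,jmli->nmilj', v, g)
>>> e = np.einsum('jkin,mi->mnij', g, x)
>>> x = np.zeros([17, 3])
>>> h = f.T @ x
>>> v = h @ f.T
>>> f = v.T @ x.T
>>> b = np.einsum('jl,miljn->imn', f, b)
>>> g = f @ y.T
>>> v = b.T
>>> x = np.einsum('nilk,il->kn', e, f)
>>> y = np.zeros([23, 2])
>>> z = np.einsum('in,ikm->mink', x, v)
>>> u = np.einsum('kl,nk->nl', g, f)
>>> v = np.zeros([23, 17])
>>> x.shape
(31, 3)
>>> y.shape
(23, 2)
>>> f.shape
(17, 17)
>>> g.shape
(17, 3)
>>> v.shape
(23, 17)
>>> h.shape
(3, 3)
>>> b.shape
(17, 2, 31)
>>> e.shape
(3, 17, 17, 31)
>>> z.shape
(17, 31, 3, 2)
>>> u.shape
(17, 3)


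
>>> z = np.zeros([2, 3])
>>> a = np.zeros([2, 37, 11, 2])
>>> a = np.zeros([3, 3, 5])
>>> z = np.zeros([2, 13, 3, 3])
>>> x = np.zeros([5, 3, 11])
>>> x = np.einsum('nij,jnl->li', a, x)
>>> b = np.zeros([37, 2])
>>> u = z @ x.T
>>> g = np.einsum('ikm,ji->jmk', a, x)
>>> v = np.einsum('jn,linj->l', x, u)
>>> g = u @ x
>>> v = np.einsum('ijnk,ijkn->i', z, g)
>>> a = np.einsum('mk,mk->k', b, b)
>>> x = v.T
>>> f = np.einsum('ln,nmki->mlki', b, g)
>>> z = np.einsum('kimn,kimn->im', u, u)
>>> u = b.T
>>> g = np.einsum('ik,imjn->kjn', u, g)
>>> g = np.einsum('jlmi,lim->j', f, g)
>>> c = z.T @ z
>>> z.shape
(13, 3)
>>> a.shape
(2,)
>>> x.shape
(2,)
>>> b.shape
(37, 2)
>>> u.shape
(2, 37)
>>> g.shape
(13,)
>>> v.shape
(2,)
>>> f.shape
(13, 37, 3, 3)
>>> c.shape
(3, 3)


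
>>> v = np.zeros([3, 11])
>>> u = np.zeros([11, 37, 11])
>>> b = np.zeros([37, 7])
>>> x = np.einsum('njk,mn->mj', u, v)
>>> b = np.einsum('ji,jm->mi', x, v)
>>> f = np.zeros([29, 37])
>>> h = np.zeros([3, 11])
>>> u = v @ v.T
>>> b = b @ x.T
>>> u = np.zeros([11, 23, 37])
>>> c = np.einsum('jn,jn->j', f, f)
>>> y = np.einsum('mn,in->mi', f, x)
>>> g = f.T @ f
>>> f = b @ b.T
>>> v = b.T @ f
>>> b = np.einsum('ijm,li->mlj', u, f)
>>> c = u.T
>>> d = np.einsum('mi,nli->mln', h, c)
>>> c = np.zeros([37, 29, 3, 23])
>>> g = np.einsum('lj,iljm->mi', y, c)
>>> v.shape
(3, 11)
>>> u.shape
(11, 23, 37)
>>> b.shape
(37, 11, 23)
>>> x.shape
(3, 37)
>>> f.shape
(11, 11)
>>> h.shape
(3, 11)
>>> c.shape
(37, 29, 3, 23)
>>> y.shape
(29, 3)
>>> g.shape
(23, 37)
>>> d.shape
(3, 23, 37)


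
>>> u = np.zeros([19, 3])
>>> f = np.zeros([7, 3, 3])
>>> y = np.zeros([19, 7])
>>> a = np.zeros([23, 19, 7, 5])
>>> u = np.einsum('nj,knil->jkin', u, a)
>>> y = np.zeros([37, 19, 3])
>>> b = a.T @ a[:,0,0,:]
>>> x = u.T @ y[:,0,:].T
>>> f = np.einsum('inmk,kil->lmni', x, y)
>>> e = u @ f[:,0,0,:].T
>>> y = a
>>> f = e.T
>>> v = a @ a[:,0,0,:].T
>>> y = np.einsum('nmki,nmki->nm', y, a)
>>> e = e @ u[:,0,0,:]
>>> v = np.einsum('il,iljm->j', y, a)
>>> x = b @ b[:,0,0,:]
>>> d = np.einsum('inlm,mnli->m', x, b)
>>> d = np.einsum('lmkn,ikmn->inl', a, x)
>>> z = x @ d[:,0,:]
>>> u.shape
(3, 23, 7, 19)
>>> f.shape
(3, 7, 23, 3)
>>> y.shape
(23, 19)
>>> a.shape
(23, 19, 7, 5)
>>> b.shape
(5, 7, 19, 5)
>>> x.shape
(5, 7, 19, 5)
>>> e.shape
(3, 23, 7, 19)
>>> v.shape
(7,)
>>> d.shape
(5, 5, 23)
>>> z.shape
(5, 7, 19, 23)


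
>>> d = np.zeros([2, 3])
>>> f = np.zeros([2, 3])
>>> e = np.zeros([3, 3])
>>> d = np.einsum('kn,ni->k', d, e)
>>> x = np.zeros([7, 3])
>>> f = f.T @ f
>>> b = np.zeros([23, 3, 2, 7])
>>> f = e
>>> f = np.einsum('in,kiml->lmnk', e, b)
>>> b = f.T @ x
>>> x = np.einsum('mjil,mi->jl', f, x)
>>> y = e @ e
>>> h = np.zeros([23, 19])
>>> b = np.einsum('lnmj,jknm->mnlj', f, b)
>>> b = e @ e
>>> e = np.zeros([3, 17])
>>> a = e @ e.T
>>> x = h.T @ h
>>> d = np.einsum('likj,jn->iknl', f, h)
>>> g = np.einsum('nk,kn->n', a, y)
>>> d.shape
(2, 3, 19, 7)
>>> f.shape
(7, 2, 3, 23)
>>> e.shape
(3, 17)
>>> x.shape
(19, 19)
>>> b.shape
(3, 3)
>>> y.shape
(3, 3)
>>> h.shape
(23, 19)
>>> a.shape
(3, 3)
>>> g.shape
(3,)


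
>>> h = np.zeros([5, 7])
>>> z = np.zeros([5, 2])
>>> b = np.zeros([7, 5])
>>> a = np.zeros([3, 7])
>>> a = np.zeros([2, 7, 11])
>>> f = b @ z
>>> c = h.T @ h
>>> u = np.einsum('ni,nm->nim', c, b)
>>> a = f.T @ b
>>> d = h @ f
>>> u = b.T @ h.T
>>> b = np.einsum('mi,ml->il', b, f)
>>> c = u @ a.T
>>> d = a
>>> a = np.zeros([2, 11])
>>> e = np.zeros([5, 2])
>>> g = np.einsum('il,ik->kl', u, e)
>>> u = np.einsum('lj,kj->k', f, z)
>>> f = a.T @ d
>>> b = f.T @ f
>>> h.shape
(5, 7)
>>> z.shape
(5, 2)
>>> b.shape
(5, 5)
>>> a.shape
(2, 11)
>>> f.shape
(11, 5)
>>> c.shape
(5, 2)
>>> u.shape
(5,)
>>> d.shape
(2, 5)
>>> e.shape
(5, 2)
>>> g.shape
(2, 5)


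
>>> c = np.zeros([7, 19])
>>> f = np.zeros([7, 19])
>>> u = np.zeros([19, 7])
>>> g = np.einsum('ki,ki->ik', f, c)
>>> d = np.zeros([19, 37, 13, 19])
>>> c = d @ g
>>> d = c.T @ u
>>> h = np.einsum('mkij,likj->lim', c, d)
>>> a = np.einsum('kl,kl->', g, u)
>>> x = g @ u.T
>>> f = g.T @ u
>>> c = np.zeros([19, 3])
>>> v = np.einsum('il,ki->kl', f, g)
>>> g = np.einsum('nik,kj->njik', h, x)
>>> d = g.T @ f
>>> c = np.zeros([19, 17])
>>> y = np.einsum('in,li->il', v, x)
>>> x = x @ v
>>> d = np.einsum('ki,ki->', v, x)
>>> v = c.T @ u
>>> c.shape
(19, 17)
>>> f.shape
(7, 7)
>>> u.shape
(19, 7)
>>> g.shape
(7, 19, 13, 19)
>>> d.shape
()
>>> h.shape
(7, 13, 19)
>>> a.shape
()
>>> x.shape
(19, 7)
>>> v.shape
(17, 7)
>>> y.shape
(19, 19)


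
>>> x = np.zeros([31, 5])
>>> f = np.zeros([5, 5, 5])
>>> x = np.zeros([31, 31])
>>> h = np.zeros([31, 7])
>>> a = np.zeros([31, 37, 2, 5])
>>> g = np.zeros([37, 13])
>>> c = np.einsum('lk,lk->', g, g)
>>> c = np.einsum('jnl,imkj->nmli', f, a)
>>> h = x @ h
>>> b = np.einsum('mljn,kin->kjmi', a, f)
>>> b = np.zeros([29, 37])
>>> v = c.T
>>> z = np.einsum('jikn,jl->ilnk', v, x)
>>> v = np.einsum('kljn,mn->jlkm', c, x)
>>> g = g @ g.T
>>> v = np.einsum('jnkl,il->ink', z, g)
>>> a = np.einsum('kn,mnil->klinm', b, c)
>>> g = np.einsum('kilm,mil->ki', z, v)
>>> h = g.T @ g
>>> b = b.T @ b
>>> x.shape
(31, 31)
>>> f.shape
(5, 5, 5)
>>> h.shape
(31, 31)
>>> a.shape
(29, 31, 5, 37, 5)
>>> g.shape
(5, 31)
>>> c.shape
(5, 37, 5, 31)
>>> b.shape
(37, 37)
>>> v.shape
(37, 31, 5)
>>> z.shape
(5, 31, 5, 37)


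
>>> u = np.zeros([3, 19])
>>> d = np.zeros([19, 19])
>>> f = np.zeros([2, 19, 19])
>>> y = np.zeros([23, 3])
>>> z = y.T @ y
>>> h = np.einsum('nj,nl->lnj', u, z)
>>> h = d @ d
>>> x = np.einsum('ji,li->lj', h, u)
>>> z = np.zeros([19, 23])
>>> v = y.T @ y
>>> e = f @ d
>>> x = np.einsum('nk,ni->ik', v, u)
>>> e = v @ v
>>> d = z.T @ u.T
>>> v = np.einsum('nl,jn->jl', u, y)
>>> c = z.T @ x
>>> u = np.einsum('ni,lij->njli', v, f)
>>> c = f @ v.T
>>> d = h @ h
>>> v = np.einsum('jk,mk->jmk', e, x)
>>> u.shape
(23, 19, 2, 19)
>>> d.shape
(19, 19)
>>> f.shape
(2, 19, 19)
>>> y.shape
(23, 3)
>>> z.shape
(19, 23)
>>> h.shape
(19, 19)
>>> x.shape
(19, 3)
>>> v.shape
(3, 19, 3)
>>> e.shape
(3, 3)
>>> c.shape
(2, 19, 23)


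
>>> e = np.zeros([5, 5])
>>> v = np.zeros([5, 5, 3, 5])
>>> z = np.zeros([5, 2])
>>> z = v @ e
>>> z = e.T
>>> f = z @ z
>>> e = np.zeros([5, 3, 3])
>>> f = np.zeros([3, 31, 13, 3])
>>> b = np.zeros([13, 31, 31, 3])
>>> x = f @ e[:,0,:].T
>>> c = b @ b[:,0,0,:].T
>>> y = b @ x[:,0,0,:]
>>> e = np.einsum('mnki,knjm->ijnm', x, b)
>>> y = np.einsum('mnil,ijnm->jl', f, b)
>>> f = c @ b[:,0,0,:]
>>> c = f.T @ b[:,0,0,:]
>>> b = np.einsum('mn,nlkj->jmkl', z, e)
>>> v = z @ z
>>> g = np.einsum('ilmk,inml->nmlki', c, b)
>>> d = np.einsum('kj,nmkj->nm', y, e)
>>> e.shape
(5, 31, 31, 3)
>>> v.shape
(5, 5)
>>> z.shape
(5, 5)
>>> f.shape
(13, 31, 31, 3)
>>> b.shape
(3, 5, 31, 31)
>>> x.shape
(3, 31, 13, 5)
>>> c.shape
(3, 31, 31, 3)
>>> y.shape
(31, 3)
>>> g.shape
(5, 31, 31, 3, 3)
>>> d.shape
(5, 31)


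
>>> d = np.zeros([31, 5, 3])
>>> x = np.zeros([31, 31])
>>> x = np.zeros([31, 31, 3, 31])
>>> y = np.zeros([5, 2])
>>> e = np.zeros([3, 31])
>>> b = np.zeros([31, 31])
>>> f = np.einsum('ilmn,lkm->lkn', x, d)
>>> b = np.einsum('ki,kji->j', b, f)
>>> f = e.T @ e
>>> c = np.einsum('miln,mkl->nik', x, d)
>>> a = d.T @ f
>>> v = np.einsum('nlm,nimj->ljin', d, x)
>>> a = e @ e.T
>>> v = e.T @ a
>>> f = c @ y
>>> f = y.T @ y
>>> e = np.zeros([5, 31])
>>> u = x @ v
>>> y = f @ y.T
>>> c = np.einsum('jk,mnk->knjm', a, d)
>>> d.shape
(31, 5, 3)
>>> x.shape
(31, 31, 3, 31)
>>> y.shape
(2, 5)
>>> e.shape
(5, 31)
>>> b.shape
(5,)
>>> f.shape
(2, 2)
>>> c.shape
(3, 5, 3, 31)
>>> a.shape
(3, 3)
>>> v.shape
(31, 3)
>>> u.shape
(31, 31, 3, 3)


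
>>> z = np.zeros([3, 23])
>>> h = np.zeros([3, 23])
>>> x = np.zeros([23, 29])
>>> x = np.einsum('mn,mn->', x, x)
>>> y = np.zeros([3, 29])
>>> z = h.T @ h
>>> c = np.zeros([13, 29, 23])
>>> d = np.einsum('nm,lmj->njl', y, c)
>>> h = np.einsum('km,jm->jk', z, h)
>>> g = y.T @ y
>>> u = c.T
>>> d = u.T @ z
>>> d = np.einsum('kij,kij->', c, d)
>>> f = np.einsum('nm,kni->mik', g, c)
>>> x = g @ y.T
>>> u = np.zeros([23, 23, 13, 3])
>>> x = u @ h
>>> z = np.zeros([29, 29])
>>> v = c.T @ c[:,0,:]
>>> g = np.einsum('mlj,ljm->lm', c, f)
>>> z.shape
(29, 29)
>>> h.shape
(3, 23)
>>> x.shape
(23, 23, 13, 23)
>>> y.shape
(3, 29)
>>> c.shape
(13, 29, 23)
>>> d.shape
()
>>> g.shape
(29, 13)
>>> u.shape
(23, 23, 13, 3)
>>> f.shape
(29, 23, 13)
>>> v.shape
(23, 29, 23)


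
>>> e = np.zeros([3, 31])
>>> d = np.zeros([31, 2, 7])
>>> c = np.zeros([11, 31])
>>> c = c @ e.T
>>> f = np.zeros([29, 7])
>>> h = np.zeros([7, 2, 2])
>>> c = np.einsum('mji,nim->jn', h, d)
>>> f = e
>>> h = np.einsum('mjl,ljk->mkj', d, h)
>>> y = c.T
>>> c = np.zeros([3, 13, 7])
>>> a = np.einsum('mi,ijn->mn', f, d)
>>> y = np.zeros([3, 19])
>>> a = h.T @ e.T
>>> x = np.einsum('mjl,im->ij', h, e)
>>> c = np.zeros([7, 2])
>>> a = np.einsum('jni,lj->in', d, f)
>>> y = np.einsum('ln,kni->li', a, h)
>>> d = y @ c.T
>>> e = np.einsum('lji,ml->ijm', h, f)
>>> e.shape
(2, 2, 3)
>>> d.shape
(7, 7)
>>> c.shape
(7, 2)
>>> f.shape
(3, 31)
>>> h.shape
(31, 2, 2)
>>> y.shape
(7, 2)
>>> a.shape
(7, 2)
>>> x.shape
(3, 2)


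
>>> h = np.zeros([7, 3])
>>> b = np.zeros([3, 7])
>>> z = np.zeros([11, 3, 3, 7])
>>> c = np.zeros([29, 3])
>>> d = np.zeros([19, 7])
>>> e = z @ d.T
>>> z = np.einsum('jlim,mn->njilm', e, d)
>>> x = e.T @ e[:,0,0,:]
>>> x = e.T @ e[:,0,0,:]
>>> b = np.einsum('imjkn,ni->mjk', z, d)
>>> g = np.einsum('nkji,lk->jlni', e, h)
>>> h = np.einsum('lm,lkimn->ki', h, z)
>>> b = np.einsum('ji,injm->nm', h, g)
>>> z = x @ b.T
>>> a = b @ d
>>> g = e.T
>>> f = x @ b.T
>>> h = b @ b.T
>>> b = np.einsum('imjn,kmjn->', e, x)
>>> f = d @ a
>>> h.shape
(7, 7)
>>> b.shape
()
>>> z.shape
(19, 3, 3, 7)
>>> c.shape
(29, 3)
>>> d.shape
(19, 7)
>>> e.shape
(11, 3, 3, 19)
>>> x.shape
(19, 3, 3, 19)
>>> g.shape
(19, 3, 3, 11)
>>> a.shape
(7, 7)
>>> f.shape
(19, 7)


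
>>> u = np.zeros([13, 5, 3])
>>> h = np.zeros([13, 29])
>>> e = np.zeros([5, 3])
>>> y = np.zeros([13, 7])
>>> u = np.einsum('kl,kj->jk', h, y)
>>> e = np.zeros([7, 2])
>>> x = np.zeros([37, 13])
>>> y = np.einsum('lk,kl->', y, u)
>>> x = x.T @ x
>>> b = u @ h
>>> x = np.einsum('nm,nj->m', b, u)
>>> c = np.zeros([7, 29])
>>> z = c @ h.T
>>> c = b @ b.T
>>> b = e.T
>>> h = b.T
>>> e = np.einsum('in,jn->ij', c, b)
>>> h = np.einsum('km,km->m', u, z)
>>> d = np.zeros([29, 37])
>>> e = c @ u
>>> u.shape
(7, 13)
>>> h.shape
(13,)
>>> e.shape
(7, 13)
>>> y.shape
()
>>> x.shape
(29,)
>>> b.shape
(2, 7)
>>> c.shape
(7, 7)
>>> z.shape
(7, 13)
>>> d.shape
(29, 37)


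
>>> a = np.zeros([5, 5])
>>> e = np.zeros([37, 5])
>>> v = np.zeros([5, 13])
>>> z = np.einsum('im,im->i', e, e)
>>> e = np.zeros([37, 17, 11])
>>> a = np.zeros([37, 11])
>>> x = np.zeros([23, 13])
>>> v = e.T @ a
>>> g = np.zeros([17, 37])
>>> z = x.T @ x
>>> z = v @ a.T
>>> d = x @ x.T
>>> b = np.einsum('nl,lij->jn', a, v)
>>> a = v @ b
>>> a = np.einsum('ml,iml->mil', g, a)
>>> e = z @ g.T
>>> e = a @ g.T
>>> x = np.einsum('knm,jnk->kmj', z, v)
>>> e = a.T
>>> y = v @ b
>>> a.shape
(17, 11, 37)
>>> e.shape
(37, 11, 17)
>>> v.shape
(11, 17, 11)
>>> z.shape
(11, 17, 37)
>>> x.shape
(11, 37, 11)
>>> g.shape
(17, 37)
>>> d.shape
(23, 23)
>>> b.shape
(11, 37)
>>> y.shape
(11, 17, 37)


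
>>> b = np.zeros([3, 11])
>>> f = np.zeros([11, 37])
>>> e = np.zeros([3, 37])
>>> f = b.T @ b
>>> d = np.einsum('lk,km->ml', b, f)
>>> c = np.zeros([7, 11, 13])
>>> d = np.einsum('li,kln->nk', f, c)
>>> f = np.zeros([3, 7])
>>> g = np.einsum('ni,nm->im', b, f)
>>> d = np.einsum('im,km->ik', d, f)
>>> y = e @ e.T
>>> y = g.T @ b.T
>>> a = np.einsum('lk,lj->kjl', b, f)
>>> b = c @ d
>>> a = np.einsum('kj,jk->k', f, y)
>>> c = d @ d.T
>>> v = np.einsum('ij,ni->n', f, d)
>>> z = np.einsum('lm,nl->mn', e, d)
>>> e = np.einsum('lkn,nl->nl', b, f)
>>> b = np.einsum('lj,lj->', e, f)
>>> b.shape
()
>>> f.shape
(3, 7)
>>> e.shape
(3, 7)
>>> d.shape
(13, 3)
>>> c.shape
(13, 13)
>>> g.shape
(11, 7)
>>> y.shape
(7, 3)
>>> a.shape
(3,)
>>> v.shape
(13,)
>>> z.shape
(37, 13)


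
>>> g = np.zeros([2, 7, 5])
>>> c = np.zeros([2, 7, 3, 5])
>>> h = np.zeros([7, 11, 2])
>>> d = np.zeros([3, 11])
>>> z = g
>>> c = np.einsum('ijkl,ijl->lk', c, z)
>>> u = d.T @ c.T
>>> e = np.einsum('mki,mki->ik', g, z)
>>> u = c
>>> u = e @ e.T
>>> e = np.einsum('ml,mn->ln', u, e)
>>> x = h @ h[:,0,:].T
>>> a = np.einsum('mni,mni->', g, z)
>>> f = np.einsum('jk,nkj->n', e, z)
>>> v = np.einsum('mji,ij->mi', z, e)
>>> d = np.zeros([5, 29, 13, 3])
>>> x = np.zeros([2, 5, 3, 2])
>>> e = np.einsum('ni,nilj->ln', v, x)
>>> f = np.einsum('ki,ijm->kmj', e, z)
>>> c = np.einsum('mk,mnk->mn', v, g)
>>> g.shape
(2, 7, 5)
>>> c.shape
(2, 7)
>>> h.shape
(7, 11, 2)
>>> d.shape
(5, 29, 13, 3)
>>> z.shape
(2, 7, 5)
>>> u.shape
(5, 5)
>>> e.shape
(3, 2)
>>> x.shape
(2, 5, 3, 2)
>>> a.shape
()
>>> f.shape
(3, 5, 7)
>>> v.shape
(2, 5)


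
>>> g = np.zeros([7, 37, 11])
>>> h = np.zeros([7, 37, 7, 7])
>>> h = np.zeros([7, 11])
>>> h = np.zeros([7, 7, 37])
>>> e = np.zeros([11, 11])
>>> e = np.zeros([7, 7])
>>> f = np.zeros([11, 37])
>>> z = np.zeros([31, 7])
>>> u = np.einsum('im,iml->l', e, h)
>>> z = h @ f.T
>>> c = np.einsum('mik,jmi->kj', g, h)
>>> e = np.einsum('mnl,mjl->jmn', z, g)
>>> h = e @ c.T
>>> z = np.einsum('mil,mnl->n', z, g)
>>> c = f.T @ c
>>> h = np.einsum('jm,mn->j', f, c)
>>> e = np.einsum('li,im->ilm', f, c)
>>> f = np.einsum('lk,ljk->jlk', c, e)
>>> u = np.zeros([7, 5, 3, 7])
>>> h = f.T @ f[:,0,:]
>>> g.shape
(7, 37, 11)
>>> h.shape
(7, 37, 7)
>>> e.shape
(37, 11, 7)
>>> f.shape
(11, 37, 7)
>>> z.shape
(37,)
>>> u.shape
(7, 5, 3, 7)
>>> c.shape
(37, 7)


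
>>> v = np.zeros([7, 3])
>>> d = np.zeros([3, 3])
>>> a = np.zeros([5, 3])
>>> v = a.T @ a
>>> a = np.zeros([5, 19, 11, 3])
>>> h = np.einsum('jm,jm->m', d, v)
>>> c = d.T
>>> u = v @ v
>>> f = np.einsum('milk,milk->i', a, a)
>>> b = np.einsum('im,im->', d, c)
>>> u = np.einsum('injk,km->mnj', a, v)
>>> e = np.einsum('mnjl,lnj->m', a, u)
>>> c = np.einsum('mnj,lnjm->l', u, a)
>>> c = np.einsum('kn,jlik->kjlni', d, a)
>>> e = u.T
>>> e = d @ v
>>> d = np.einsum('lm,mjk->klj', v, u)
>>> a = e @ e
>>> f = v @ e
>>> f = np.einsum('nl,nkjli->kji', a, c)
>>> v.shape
(3, 3)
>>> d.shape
(11, 3, 19)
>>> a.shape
(3, 3)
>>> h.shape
(3,)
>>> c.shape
(3, 5, 19, 3, 11)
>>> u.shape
(3, 19, 11)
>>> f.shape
(5, 19, 11)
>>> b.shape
()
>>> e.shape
(3, 3)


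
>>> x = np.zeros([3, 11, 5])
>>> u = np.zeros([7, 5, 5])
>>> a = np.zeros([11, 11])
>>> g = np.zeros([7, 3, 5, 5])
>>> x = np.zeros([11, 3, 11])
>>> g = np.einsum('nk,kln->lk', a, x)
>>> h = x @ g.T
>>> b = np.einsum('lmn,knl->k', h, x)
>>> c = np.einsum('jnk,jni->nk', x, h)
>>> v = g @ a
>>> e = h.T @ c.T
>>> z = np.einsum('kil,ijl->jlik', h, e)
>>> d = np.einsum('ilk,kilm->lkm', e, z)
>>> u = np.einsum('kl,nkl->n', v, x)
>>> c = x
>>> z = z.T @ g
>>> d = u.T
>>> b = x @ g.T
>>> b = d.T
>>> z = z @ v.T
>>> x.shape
(11, 3, 11)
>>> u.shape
(11,)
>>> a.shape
(11, 11)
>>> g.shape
(3, 11)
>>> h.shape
(11, 3, 3)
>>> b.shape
(11,)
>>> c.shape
(11, 3, 11)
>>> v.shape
(3, 11)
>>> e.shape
(3, 3, 3)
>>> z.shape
(11, 3, 3, 3)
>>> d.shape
(11,)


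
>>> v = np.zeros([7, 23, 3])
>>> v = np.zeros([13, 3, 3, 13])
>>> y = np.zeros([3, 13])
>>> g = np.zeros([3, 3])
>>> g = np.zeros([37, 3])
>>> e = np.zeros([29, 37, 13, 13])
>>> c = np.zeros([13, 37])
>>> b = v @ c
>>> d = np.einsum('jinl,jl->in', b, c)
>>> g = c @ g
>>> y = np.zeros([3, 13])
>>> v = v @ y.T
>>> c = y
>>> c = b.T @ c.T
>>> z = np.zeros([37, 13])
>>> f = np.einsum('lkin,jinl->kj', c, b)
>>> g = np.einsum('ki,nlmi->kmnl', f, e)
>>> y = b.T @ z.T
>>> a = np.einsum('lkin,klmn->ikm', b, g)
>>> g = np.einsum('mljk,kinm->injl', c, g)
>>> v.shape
(13, 3, 3, 3)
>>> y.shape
(37, 3, 3, 37)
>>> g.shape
(13, 29, 3, 3)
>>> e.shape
(29, 37, 13, 13)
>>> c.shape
(37, 3, 3, 3)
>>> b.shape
(13, 3, 3, 37)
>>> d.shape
(3, 3)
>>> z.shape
(37, 13)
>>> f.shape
(3, 13)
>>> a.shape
(3, 3, 29)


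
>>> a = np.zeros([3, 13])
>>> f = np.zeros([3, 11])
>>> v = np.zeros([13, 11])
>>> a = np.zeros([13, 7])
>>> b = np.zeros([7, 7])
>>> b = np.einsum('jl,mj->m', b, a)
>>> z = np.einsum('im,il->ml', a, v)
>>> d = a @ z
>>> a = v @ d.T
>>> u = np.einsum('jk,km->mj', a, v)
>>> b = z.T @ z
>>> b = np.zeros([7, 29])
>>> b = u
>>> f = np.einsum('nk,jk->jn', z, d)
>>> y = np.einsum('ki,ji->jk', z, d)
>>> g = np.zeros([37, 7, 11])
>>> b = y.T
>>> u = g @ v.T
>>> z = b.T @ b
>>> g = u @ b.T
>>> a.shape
(13, 13)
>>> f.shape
(13, 7)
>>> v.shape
(13, 11)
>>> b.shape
(7, 13)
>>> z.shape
(13, 13)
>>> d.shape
(13, 11)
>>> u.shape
(37, 7, 13)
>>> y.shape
(13, 7)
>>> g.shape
(37, 7, 7)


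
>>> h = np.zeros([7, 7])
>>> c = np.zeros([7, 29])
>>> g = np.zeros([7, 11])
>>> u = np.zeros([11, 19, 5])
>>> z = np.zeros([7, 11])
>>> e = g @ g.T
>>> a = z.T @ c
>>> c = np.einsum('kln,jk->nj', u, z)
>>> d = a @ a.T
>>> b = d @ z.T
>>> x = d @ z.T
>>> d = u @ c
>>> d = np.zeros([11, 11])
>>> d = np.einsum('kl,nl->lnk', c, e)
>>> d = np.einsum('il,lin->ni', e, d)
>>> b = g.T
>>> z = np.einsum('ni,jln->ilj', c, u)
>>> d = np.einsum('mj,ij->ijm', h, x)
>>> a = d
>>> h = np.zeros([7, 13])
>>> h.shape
(7, 13)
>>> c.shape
(5, 7)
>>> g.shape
(7, 11)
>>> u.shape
(11, 19, 5)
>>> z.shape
(7, 19, 11)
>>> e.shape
(7, 7)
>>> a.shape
(11, 7, 7)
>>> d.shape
(11, 7, 7)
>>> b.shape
(11, 7)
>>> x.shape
(11, 7)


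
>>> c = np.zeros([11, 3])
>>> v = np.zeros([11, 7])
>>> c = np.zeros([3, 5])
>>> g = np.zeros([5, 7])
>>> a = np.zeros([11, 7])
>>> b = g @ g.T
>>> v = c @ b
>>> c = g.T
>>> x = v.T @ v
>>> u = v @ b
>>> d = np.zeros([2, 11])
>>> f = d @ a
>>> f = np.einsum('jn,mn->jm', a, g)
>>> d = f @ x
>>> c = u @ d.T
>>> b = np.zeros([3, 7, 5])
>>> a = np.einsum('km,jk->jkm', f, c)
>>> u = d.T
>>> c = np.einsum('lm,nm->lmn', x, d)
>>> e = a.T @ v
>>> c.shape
(5, 5, 11)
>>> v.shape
(3, 5)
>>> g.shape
(5, 7)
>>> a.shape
(3, 11, 5)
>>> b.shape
(3, 7, 5)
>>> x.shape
(5, 5)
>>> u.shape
(5, 11)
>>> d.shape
(11, 5)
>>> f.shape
(11, 5)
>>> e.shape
(5, 11, 5)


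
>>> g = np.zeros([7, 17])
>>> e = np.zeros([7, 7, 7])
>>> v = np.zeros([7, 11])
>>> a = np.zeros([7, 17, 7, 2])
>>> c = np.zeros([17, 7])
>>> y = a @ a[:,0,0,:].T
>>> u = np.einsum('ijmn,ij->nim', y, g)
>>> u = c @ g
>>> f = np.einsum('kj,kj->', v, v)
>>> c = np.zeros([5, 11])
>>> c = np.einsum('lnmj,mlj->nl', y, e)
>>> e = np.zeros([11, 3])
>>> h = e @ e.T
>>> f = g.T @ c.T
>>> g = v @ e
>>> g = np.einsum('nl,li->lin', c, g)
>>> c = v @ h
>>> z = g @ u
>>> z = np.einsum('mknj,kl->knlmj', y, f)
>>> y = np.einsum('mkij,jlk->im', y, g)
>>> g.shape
(7, 3, 17)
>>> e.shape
(11, 3)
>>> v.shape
(7, 11)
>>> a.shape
(7, 17, 7, 2)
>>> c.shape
(7, 11)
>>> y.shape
(7, 7)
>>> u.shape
(17, 17)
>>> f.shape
(17, 17)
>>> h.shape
(11, 11)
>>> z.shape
(17, 7, 17, 7, 7)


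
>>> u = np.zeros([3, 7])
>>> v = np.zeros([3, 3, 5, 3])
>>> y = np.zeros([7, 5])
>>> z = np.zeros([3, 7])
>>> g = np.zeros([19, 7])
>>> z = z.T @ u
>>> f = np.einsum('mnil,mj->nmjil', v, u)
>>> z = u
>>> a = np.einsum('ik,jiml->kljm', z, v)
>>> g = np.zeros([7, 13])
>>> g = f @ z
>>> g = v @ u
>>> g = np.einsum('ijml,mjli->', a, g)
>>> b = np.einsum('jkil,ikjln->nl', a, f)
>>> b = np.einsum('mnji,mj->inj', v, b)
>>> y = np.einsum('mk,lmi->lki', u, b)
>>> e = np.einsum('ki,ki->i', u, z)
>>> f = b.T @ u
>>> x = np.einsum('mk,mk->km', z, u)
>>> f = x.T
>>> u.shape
(3, 7)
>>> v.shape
(3, 3, 5, 3)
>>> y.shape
(3, 7, 5)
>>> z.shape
(3, 7)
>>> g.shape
()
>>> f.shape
(3, 7)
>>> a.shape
(7, 3, 3, 5)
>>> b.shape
(3, 3, 5)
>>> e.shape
(7,)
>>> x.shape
(7, 3)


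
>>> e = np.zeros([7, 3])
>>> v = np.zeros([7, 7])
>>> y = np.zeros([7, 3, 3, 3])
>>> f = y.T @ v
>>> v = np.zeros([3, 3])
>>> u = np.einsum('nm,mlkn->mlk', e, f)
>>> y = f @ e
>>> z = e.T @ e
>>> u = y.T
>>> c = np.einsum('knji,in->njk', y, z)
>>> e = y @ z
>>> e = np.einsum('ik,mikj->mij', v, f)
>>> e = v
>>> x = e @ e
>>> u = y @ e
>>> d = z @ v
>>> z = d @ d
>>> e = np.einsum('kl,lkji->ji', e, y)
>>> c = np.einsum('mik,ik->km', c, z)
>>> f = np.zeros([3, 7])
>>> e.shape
(3, 3)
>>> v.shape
(3, 3)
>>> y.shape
(3, 3, 3, 3)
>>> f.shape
(3, 7)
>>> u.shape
(3, 3, 3, 3)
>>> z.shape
(3, 3)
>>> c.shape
(3, 3)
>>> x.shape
(3, 3)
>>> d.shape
(3, 3)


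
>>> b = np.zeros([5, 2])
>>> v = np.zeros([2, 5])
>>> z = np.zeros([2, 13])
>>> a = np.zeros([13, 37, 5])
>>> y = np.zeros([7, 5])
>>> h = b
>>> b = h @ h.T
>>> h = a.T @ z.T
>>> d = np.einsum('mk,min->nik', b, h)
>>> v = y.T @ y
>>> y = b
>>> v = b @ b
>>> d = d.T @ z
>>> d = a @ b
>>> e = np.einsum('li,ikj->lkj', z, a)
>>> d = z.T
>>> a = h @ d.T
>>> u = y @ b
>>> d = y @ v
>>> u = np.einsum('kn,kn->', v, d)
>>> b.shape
(5, 5)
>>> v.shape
(5, 5)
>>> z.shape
(2, 13)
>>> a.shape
(5, 37, 13)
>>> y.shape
(5, 5)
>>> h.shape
(5, 37, 2)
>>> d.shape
(5, 5)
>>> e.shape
(2, 37, 5)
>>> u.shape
()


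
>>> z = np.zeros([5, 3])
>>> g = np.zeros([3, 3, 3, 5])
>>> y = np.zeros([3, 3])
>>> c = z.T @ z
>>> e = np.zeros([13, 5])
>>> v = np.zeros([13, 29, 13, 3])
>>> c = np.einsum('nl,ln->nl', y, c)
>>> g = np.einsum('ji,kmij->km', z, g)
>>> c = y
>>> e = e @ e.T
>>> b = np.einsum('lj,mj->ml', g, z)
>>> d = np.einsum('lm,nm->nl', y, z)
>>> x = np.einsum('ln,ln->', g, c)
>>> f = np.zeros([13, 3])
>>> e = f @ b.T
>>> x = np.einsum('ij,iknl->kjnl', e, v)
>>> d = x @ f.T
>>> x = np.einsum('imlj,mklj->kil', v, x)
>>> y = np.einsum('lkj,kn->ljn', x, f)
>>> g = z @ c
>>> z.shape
(5, 3)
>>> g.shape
(5, 3)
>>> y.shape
(5, 13, 3)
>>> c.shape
(3, 3)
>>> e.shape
(13, 5)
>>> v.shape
(13, 29, 13, 3)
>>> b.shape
(5, 3)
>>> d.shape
(29, 5, 13, 13)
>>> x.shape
(5, 13, 13)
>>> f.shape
(13, 3)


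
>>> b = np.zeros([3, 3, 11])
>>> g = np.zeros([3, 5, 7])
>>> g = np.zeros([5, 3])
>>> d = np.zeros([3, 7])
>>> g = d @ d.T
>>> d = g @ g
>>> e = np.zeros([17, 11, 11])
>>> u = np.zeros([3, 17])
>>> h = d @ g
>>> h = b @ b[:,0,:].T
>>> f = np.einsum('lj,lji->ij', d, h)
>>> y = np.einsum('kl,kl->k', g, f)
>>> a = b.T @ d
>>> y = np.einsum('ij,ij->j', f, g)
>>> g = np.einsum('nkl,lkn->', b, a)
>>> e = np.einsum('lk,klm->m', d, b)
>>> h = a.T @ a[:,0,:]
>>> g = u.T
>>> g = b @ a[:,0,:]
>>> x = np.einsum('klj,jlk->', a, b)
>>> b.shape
(3, 3, 11)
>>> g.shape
(3, 3, 3)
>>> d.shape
(3, 3)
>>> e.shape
(11,)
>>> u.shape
(3, 17)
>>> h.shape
(3, 3, 3)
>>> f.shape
(3, 3)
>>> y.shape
(3,)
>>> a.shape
(11, 3, 3)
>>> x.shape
()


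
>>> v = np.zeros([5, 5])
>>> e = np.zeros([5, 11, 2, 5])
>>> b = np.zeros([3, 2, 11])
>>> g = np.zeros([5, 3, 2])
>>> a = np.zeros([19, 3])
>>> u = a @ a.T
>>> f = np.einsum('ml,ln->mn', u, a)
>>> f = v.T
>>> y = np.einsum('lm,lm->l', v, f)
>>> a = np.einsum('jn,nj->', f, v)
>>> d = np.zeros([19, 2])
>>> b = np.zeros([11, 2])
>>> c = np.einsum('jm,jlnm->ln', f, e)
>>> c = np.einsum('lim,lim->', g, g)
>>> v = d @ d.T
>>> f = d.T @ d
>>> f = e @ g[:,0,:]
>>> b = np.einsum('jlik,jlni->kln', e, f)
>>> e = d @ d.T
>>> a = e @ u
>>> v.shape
(19, 19)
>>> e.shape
(19, 19)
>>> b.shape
(5, 11, 2)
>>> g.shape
(5, 3, 2)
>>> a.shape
(19, 19)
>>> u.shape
(19, 19)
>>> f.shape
(5, 11, 2, 2)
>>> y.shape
(5,)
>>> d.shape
(19, 2)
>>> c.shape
()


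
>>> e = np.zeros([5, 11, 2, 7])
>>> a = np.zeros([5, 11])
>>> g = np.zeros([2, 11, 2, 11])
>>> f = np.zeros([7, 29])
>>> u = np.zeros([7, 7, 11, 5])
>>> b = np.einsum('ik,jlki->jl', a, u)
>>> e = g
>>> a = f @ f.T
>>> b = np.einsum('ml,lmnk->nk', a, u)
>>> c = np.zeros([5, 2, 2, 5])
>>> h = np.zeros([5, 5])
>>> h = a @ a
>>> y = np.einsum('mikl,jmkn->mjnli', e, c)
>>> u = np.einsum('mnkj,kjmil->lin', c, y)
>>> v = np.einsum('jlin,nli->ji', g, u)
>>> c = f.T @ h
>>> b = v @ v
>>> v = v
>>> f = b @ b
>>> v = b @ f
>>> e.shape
(2, 11, 2, 11)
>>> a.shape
(7, 7)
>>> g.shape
(2, 11, 2, 11)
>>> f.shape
(2, 2)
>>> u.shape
(11, 11, 2)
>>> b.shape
(2, 2)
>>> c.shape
(29, 7)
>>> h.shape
(7, 7)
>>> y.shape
(2, 5, 5, 11, 11)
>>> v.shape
(2, 2)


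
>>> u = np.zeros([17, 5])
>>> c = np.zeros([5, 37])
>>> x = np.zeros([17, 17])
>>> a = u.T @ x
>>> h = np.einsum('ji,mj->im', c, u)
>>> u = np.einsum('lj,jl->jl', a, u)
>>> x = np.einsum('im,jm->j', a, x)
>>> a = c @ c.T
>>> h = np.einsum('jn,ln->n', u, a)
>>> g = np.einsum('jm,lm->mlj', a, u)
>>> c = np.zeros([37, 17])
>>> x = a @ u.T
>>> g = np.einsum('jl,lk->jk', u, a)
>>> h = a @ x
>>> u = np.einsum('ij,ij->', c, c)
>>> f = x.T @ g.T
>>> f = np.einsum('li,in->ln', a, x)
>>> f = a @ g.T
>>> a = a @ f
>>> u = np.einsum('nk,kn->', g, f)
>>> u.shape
()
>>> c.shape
(37, 17)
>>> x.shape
(5, 17)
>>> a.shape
(5, 17)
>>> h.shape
(5, 17)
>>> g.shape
(17, 5)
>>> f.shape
(5, 17)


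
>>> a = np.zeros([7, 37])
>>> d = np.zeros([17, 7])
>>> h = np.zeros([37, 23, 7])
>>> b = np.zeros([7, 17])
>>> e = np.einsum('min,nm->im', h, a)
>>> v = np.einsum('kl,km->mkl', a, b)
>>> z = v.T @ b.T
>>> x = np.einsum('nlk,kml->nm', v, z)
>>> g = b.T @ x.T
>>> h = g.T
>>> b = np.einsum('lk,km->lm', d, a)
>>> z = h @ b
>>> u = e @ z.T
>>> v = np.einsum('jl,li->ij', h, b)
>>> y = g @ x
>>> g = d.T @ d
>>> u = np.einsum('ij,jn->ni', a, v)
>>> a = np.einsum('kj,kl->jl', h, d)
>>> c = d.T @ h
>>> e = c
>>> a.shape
(17, 7)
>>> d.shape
(17, 7)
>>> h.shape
(17, 17)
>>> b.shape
(17, 37)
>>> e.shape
(7, 17)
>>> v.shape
(37, 17)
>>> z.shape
(17, 37)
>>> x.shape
(17, 7)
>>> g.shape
(7, 7)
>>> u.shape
(17, 7)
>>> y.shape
(17, 7)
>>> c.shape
(7, 17)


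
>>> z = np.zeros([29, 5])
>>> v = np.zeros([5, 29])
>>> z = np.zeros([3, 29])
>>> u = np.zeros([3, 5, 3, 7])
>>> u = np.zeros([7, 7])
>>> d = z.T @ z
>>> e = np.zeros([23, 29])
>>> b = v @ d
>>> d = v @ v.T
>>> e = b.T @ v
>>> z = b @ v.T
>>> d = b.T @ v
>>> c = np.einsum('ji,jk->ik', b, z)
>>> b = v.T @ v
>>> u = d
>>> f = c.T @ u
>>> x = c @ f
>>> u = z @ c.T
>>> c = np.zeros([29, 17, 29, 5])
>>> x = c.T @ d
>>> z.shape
(5, 5)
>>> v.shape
(5, 29)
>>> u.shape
(5, 29)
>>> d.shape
(29, 29)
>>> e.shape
(29, 29)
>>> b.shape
(29, 29)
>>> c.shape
(29, 17, 29, 5)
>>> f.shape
(5, 29)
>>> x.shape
(5, 29, 17, 29)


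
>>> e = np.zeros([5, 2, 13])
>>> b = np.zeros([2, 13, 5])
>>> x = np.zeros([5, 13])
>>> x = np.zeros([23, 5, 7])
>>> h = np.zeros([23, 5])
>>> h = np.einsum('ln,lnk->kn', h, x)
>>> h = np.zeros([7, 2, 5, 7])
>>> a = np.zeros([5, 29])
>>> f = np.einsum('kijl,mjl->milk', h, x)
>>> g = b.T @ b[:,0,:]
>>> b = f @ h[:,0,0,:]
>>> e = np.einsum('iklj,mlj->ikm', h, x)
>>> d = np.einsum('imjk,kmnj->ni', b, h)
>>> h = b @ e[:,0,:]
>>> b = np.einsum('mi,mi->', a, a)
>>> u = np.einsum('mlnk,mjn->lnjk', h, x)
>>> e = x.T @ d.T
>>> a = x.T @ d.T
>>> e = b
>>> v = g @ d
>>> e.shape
()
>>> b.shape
()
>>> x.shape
(23, 5, 7)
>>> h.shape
(23, 2, 7, 23)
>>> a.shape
(7, 5, 5)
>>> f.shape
(23, 2, 7, 7)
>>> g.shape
(5, 13, 5)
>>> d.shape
(5, 23)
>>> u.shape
(2, 7, 5, 23)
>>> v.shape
(5, 13, 23)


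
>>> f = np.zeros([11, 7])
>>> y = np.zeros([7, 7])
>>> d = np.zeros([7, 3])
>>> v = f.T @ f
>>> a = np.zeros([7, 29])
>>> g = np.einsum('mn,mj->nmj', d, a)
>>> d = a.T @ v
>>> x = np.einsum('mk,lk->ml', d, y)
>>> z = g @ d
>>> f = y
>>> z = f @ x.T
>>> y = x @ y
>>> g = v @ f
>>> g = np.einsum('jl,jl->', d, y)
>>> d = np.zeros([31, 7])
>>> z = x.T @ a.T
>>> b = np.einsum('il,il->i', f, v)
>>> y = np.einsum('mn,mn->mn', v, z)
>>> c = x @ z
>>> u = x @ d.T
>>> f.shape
(7, 7)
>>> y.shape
(7, 7)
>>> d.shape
(31, 7)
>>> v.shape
(7, 7)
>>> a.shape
(7, 29)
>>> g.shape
()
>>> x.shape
(29, 7)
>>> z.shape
(7, 7)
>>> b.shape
(7,)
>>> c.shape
(29, 7)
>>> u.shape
(29, 31)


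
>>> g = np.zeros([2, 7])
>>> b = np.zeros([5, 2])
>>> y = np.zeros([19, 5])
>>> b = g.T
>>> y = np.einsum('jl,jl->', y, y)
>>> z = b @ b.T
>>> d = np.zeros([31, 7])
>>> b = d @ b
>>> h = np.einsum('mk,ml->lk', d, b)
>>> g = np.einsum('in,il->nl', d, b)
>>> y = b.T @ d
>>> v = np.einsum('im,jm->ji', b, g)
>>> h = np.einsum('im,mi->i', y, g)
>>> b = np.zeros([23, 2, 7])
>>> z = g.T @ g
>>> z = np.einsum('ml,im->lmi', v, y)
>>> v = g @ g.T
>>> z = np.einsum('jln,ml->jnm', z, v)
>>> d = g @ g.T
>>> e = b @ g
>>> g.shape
(7, 2)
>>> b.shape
(23, 2, 7)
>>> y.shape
(2, 7)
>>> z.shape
(31, 2, 7)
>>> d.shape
(7, 7)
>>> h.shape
(2,)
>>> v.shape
(7, 7)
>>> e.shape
(23, 2, 2)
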